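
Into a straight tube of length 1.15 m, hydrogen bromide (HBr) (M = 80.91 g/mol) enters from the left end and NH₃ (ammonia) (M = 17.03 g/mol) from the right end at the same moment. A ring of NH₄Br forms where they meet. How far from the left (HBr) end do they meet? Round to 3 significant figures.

Distances travelled in equal time are proportional to diffusion rates, so d_HBr/d_NH₃ = √(M_NH₃/M_HBr) = √(17.03/80.91) = 0.4588.
With d_HBr + d_NH₃ = 1.15 m, d_NH₃ = 1.15/(1 + 0.4588) = 0.7883 m.
d_HBr = 1.15 − 0.7883 = 0.362 m.

0.362 m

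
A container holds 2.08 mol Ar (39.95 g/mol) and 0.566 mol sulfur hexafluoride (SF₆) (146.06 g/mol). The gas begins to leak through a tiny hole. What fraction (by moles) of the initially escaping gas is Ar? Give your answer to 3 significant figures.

The effusion rate of species i is ∝ p_i/√M_i ∝ n_i/√M_i.
Mole fraction of Ar in the effusate = (n_Ar/√M_Ar) / (n_Ar/√M_Ar + n_SF₆/√M_SF₆)
= (2.08/√39.95) / (2.08/√39.95 + 0.566/√146.06) = 0.3291/(0.3291 + 0.04683) = 0.875.

0.875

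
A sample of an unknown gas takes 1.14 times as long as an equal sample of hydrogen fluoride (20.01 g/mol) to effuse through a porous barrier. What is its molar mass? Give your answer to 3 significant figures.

26.0 g/mol

Graham's law gives t_X/t_HF = √(M_X/M_HF).
1.14 = √(M_X/20.01)
M_X = 20.01 × 1.14² = 20.01 × 1.300 = 26.0 g/mol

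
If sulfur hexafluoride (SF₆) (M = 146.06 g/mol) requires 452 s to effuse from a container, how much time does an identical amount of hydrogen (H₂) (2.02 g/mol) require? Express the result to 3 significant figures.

53.2 s

By Graham's law, t_H₂/t_SF₆ = √(M_H₂/M_SF₆) = √(2.02/146.06) = √0.01383 = 0.1176.
So the time for H₂ is 452 × 0.1176 = 53.2 s.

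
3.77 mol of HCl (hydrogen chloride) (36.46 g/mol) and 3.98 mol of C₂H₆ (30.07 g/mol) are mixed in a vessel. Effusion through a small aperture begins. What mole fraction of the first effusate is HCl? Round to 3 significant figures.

The effusion rate of species i is ∝ p_i/√M_i ∝ n_i/√M_i.
So x_HCl in the escaping gas = (n_HCl/√M_HCl) / Σ(n_i/√M_i)
= (3.77/√36.46) / (3.77/√36.46 + 3.98/√30.07) = 0.6244/(0.6244 + 0.7258) = 0.462.

0.462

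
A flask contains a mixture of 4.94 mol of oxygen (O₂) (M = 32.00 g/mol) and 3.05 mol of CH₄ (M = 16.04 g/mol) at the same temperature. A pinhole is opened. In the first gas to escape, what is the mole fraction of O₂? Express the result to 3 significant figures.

0.534

The effusion rate of species i is ∝ p_i/√M_i ∝ n_i/√M_i.
Mole fraction of O₂ in the effusate = (n_O₂/√M_O₂) / (n_O₂/√M_O₂ + n_CH₄/√M_CH₄)
= (4.94/√32.00) / (4.94/√32.00 + 3.05/√16.04) = 0.8733/(0.8733 + 0.7615) = 0.534.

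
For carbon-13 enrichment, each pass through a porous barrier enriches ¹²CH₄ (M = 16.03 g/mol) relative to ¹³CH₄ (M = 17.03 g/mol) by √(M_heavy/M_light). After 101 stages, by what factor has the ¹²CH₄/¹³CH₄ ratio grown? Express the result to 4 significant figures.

21.24

After 101 stages the ratio has grown by (√(17.03/16.03))^101 = (17.03/16.03)^(101/2).
= 1.06238^(101/2) = 21.24.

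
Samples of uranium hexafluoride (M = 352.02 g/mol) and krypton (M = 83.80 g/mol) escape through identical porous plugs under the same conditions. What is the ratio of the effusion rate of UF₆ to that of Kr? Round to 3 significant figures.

0.488

Graham's law gives rate_UF₆/rate_Kr = √(M_Kr/M_UF₆) = √(83.80/352.02) = √0.2381 = 0.488.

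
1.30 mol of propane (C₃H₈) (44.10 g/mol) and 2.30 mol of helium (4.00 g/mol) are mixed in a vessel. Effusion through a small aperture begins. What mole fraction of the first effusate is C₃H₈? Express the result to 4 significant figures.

0.1455

The effusion rate of species i is ∝ p_i/√M_i ∝ n_i/√M_i.
Mole fraction of C₃H₈ in the effusate = (n_C₃H₈/√M_C₃H₈) / (n_C₃H₈/√M_C₃H₈ + n_He/√M_He)
= (1.30/√44.10) / (1.30/√44.10 + 2.30/√4.00) = 0.1958/(0.1958 + 1.150) = 0.1455.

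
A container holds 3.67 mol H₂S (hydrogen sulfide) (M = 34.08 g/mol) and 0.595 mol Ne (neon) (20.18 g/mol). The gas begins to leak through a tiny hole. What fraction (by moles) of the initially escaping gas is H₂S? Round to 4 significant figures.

Each component's effusion rate ∝ (its partial pressure)·(1/√M) ∝ n_i/√M_i.
Mole fraction of H₂S in the effusate = (n_H₂S/√M_H₂S) / (n_H₂S/√M_H₂S + n_Ne/√M_Ne)
= (3.67/√34.08) / (3.67/√34.08 + 0.595/√20.18) = 0.6287/(0.6287 + 0.1325) = 0.8260.

0.8260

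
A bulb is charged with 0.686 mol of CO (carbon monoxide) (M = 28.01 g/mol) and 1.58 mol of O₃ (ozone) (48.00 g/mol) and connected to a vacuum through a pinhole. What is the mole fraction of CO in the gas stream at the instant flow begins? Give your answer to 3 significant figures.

0.362

Rate_i ∝ x_i/√M_i (Graham's law weighted by mole fraction), so the effusate composition follows n_i/√M_i.
So x_CO in the escaping gas = (n_CO/√M_CO) / Σ(n_i/√M_i)
= (0.686/√28.01) / (0.686/√28.01 + 1.58/√48.00) = 0.1296/(0.1296 + 0.2281) = 0.362.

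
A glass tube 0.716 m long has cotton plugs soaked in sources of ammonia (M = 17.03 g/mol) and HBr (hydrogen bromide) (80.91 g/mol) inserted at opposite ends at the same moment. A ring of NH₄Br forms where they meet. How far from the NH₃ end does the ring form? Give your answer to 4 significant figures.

0.4908 m

In equal time, each gas travels a distance ∝ its rate ∝ 1/√M, so d_NH₃/d_HBr = √(M_HBr/M_NH₃) = √(80.91/17.03) = 2.180.
With d_NH₃ + d_HBr = 0.716 m, d_HBr = 0.716/(1 + 2.180) = 0.2252 m.
d_NH₃ = 0.716 − 0.2252 = 0.4908 m.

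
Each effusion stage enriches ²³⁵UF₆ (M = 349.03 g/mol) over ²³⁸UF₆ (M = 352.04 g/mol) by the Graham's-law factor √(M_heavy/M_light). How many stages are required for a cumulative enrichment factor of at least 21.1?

Per stage α = (352.04/349.03)^(1/2) = 1.00862^0.5, giving ln α = 0.004293.
Need α^N ≥ 21.1 ⇒ N ≥ ln(21.1) / ln α = 3.049 / 0.004293 = 710.21.
Minimum whole number of stages: N = 711.

711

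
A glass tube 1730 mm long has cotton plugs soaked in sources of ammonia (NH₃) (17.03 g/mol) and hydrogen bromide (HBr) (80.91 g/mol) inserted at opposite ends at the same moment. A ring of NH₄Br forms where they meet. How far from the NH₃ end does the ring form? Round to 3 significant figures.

1190 mm

Distances travelled in equal time are proportional to diffusion rates, so d_NH₃/d_HBr = √(M_HBr/M_NH₃) = √(80.91/17.03) = 2.180.
With d_NH₃ + d_HBr = 1730 mm, d_HBr = 1730/(1 + 2.180) = 544.1 mm.
d_NH₃ = 1730 − 544.1 = 1190 mm.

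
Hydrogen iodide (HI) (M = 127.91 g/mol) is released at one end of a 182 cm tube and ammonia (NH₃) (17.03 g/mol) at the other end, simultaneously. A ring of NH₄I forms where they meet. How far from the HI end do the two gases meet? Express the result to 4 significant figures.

48.66 cm

In equal time, each gas travels a distance ∝ its rate ∝ 1/√M, so d_HI/d_NH₃ = √(M_NH₃/M_HI) = √(17.03/127.91) = 0.3649.
With d_HI + d_NH₃ = 182 cm, d_NH₃ = 182/(1 + 0.3649) = 133.3 cm.
d_HI = 182 − 133.3 = 48.66 cm.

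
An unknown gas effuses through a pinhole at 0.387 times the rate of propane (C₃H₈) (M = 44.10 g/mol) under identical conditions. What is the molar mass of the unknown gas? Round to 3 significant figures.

Since effusion rate ∝ 1/√M, rate_X/rate_C₃H₈ = √(M_C₃H₈/M_X).
0.387 = √(44.10/M_X)
M_X = 44.10 / 0.387² = 44.10 / 0.1498 = 294 g/mol

294 g/mol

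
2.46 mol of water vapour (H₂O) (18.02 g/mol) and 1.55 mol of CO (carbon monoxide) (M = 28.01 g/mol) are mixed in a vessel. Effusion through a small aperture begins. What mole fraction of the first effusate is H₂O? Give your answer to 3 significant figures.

The effusion rate of species i is ∝ p_i/√M_i ∝ n_i/√M_i.
Mole fraction of H₂O in the effusate = (n_H₂O/√M_H₂O) / (n_H₂O/√M_H₂O + n_CO/√M_CO)
= (2.46/√18.02) / (2.46/√18.02 + 1.55/√28.01) = 0.5795/(0.5795 + 0.2929) = 0.664.

0.664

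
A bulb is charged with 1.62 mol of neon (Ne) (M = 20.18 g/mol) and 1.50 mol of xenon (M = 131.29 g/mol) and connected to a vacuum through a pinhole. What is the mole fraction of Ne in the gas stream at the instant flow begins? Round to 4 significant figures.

Rate_i ∝ x_i/√M_i (Graham's law weighted by mole fraction), so the effusate composition follows n_i/√M_i.
So x_Ne in the escaping gas = (n_Ne/√M_Ne) / Σ(n_i/√M_i)
= (1.62/√20.18) / (1.62/√20.18 + 1.50/√131.29) = 0.3606/(0.3606 + 0.1309) = 0.7337.

0.7337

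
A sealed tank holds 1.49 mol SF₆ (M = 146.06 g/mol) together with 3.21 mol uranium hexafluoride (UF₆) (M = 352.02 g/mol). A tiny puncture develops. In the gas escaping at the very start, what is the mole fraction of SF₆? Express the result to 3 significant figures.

0.419

Each component's effusion rate ∝ (its partial pressure)·(1/√M) ∝ n_i/√M_i.
So x_SF₆ in the escaping gas = (n_SF₆/√M_SF₆) / Σ(n_i/√M_i)
= (1.49/√146.06) / (1.49/√146.06 + 3.21/√352.02) = 0.1233/(0.1233 + 0.1711) = 0.419.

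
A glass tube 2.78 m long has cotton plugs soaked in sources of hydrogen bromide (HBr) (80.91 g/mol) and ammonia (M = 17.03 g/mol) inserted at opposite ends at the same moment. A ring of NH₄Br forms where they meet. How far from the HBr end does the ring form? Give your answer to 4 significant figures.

In equal time, each gas travels a distance ∝ its rate ∝ 1/√M, so d_HBr/d_NH₃ = √(M_NH₃/M_HBr) = √(17.03/80.91) = 0.4588.
With d_HBr + d_NH₃ = 2.78 m, d_NH₃ = 2.78/(1 + 0.4588) = 1.906 m.
d_HBr = 2.78 − 1.906 = 0.8743 m.

0.8743 m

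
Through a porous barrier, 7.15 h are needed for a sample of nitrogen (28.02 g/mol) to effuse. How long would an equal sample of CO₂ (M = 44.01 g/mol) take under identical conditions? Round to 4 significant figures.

8.961 h

By Graham's law, t_CO₂/t_N₂ = √(M_CO₂/M_N₂) = √(44.01/28.02) = √1.571 = 1.253.
So the time for CO₂ is 7.15 × 1.253 = 8.961 h.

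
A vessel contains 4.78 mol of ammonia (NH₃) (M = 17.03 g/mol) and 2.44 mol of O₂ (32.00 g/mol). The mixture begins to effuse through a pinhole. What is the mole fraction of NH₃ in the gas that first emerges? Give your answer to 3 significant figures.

0.729

Effusion rate of each component ∝ n_i/√M_i (partial pressure × 1/√M).
x_NH₃(eff) = (n_NH₃/√M_NH₃) / (n_NH₃/√M_NH₃ + n_O₂/√M_O₂)
= (4.78/√17.03) / (4.78/√17.03 + 2.44/√32.00) = 1.158/(1.158 + 0.4313) = 0.729.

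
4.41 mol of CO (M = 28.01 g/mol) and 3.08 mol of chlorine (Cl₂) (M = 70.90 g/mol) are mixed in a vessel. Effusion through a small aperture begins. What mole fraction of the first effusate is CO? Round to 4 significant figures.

Rate_i ∝ x_i/√M_i (Graham's law weighted by mole fraction), so the effusate composition follows n_i/√M_i.
x_CO(eff) = (n_CO/√M_CO) / (n_CO/√M_CO + n_Cl₂/√M_Cl₂)
= (4.41/√28.01) / (4.41/√28.01 + 3.08/√70.90) = 0.8333/(0.8333 + 0.3658) = 0.6949.

0.6949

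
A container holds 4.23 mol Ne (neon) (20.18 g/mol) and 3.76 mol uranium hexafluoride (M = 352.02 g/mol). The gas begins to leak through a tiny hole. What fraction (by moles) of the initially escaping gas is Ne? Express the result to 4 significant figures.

Rate_i ∝ x_i/√M_i (Graham's law weighted by mole fraction), so the effusate composition follows n_i/√M_i.
Mole fraction of Ne in the effusate = (n_Ne/√M_Ne) / (n_Ne/√M_Ne + n_UF₆/√M_UF₆)
= (4.23/√20.18) / (4.23/√20.18 + 3.76/√352.02) = 0.9416/(0.9416 + 0.2004) = 0.8245.

0.8245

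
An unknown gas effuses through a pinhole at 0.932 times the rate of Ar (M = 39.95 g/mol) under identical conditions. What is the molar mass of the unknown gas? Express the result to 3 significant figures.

Using Graham's law: rate_X/rate_Ar = √(M_Ar/M_X).
0.932 = √(39.95/M_X)
M_X = 39.95 / 0.932² = 39.95 / 0.8686 = 46.0 g/mol

46.0 g/mol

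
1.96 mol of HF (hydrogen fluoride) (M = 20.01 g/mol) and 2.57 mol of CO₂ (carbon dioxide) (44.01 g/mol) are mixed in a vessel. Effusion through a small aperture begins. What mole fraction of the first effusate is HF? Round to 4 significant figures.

0.5307

Rate_i ∝ x_i/√M_i (Graham's law weighted by mole fraction), so the effusate composition follows n_i/√M_i.
So x_HF in the escaping gas = (n_HF/√M_HF) / Σ(n_i/√M_i)
= (1.96/√20.01) / (1.96/√20.01 + 2.57/√44.01) = 0.4382/(0.4382 + 0.3874) = 0.5307.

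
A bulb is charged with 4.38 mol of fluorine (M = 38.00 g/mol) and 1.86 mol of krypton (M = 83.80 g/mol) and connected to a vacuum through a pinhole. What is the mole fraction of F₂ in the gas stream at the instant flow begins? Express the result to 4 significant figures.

0.7776

The effusion rate of species i is ∝ p_i/√M_i ∝ n_i/√M_i.
So x_F₂ in the escaping gas = (n_F₂/√M_F₂) / Σ(n_i/√M_i)
= (4.38/√38.00) / (4.38/√38.00 + 1.86/√83.80) = 0.7105/(0.7105 + 0.2032) = 0.7776.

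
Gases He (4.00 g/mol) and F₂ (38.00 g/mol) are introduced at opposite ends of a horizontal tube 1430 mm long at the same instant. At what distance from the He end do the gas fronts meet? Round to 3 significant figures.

1080 mm

The fronts meet when d_He + d_F₂ = L with d_He/d_F₂ = √(M_F₂/M_He) (Graham's law). Here √(M_F₂/M_He) = √(38.00/4.00) = 3.082.
With d_He + d_F₂ = 1430 mm, d_F₂ = 1430/(1 + 3.082) = 350.3 mm.
d_He = 1430 − 350.3 = 1080 mm.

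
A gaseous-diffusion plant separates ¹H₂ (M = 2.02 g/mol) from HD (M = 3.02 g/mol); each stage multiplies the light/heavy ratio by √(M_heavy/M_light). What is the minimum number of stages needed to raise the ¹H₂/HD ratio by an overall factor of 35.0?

Single-stage factor α = √(3.02/2.02), so ln α = ½ ln(1.49505) = 0.2011.
Need α^N ≥ 35.0 ⇒ N ≥ ln(35.0) / ln α = 3.555 / 0.2011 = 17.68.
Minimum whole number of stages: N = 18.

18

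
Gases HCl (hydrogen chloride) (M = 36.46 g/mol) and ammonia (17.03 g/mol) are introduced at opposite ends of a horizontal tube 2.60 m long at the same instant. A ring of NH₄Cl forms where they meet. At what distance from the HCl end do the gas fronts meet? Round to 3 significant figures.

Distances travelled in equal time are proportional to diffusion rates, so d_HCl/d_NH₃ = √(M_NH₃/M_HCl) = √(17.03/36.46) = 0.6834.
With d_HCl + d_NH₃ = 2.60 m, d_NH₃ = 2.60/(1 + 0.6834) = 1.544 m.
d_HCl = 2.60 − 1.544 = 1.06 m.

1.06 m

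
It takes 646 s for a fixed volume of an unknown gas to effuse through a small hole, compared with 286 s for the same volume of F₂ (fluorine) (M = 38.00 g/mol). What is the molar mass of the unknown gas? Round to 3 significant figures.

From Graham's law, t_X/t_F₂ = √(M_X/M_F₂).
646/286 = 2.259 = √(M_X/38.00)
M_X = 38.00 × 2.259² = 38.00 × 5.102 = 194 g/mol

194 g/mol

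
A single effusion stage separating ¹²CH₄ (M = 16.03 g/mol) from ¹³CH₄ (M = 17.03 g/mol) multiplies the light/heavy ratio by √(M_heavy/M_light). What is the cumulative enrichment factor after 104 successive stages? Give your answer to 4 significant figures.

23.26

The single-stage factor is √(M_heavy/M_light), so 104 stages give [√(17.03/16.03)]^104 = (17.03/16.03)^(104/2).
= 1.06238^52 = 23.26.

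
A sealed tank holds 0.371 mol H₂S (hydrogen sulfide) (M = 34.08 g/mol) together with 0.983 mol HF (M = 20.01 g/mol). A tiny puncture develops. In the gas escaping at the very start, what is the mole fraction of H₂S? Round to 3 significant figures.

Each component's effusion rate ∝ (its partial pressure)·(1/√M) ∝ n_i/√M_i.
Mole fraction of H₂S in the effusate = (n_H₂S/√M_H₂S) / (n_H₂S/√M_H₂S + n_HF/√M_HF)
= (0.371/√34.08) / (0.371/√34.08 + 0.983/√20.01) = 0.06355/(0.06355 + 0.2198) = 0.224.

0.224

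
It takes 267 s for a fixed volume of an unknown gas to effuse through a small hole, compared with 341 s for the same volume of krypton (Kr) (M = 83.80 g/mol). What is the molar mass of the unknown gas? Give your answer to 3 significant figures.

51.4 g/mol

Using Graham's law: t_X/t_Kr = √(M_X/M_Kr).
267/341 = 0.7830 = √(M_X/83.80)
M_X = 83.80 × 0.7830² = 83.80 × 0.6131 = 51.4 g/mol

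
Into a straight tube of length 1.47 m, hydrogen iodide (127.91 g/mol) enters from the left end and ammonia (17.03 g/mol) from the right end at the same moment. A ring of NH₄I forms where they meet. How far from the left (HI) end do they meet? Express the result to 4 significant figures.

Distances travelled in equal time are proportional to diffusion rates, so d_HI/d_NH₃ = √(M_NH₃/M_HI) = √(17.03/127.91) = 0.3649.
With d_HI + d_NH₃ = 1.47 m, d_NH₃ = 1.47/(1 + 0.3649) = 1.077 m.
d_HI = 1.47 − 1.077 = 0.3930 m.

0.3930 m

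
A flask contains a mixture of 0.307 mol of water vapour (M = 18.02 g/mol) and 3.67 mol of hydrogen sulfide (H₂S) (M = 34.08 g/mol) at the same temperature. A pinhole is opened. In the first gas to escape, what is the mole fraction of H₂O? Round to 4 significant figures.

0.1032

Each component's effusion rate ∝ (its partial pressure)·(1/√M) ∝ n_i/√M_i.
So x_H₂O in the escaping gas = (n_H₂O/√M_H₂O) / Σ(n_i/√M_i)
= (0.307/√18.02) / (0.307/√18.02 + 3.67/√34.08) = 0.07232/(0.07232 + 0.6287) = 0.1032.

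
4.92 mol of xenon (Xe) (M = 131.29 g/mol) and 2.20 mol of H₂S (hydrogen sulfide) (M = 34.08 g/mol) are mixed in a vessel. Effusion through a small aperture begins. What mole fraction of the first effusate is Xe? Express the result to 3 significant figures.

Each component's effusion rate ∝ (its partial pressure)·(1/√M) ∝ n_i/√M_i.
Mole fraction of Xe in the effusate = (n_Xe/√M_Xe) / (n_Xe/√M_Xe + n_H₂S/√M_H₂S)
= (4.92/√131.29) / (4.92/√131.29 + 2.20/√34.08) = 0.4294/(0.4294 + 0.3769) = 0.533.

0.533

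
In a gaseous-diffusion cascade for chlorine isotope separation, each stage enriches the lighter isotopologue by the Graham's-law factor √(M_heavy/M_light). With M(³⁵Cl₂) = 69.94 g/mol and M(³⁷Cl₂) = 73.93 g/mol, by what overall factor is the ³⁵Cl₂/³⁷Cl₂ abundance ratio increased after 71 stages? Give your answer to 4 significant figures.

7.168

After 71 stages the ratio has grown by (√(73.93/69.94))^71 = (73.93/69.94)^(71/2).
= 1.05705^(71/2) = 7.168.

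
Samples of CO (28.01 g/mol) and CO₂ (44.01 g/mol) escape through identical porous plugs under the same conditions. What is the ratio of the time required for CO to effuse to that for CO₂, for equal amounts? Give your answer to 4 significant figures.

Graham's law gives t_CO/t_CO₂ = √(M_CO/M_CO₂) = √(28.01/44.01) = √0.6364 = 0.7978.

0.7978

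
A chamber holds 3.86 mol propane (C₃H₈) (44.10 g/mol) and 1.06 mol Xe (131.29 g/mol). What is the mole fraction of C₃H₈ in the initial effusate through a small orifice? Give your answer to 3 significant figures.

Rate_i ∝ x_i/√M_i (Graham's law weighted by mole fraction), so the effusate composition follows n_i/√M_i.
x_C₃H₈(eff) = (n_C₃H₈/√M_C₃H₈) / (n_C₃H₈/√M_C₃H₈ + n_Xe/√M_Xe)
= (3.86/√44.10) / (3.86/√44.10 + 1.06/√131.29) = 0.5813/(0.5813 + 0.09251) = 0.863.

0.863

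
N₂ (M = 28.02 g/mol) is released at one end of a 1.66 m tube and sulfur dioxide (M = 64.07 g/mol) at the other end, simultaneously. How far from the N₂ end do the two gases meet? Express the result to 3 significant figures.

Graham's law gives d_N₂/d_SO₂ = rate_N₂/rate_SO₂ = √(M_SO₂/M_N₂) = √(64.07/28.02) = 1.512.
With d_N₂ + d_SO₂ = 1.66 m, d_SO₂ = 1.66/(1 + 1.512) = 0.6608 m.
d_N₂ = 1.66 − 0.6608 = 0.999 m.

0.999 m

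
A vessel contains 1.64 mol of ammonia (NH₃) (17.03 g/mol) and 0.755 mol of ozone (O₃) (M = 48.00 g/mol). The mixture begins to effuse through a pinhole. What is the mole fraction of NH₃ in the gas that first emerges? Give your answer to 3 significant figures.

Effusion rate of each component ∝ n_i/√M_i (partial pressure × 1/√M).
Mole fraction of NH₃ in the effusate = (n_NH₃/√M_NH₃) / (n_NH₃/√M_NH₃ + n_O₃/√M_O₃)
= (1.64/√17.03) / (1.64/√17.03 + 0.755/√48.00) = 0.3974/(0.3974 + 0.1090) = 0.785.

0.785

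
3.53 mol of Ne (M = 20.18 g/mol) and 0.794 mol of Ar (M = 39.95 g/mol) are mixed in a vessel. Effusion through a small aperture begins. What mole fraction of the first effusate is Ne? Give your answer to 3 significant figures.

The effusion rate of species i is ∝ p_i/√M_i ∝ n_i/√M_i.
Mole fraction of Ne in the effusate = (n_Ne/√M_Ne) / (n_Ne/√M_Ne + n_Ar/√M_Ar)
= (3.53/√20.18) / (3.53/√20.18 + 0.794/√39.95) = 0.7858/(0.7858 + 0.1256) = 0.862.

0.862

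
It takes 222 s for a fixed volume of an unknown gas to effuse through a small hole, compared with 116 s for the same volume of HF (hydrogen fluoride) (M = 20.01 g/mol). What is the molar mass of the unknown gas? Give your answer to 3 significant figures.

73.3 g/mol

From Graham's law, t_X/t_HF = √(M_X/M_HF).
222/116 = 1.914 = √(M_X/20.01)
M_X = 20.01 × 1.914² = 20.01 × 3.663 = 73.3 g/mol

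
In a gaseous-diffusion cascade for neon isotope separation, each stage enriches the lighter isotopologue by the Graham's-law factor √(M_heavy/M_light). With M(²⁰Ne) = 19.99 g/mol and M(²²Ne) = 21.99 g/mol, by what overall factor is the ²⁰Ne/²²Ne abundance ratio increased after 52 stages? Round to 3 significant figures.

11.9

Overall factor = α^52 with α = √(21.99/19.99), i.e. (21.99/19.99)^(52/2).
= 1.10005^26 = 11.9.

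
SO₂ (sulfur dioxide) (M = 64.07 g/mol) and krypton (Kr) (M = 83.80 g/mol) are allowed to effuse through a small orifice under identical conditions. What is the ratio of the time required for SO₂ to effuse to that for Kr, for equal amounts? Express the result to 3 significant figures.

0.874

From Graham's law, t_SO₂/t_Kr = √(M_SO₂/M_Kr) = √(64.07/83.80) = √0.7646 = 0.874.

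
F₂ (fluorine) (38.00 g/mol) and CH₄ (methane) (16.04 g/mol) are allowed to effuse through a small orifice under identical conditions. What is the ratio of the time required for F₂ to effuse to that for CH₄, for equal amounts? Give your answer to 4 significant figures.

By Graham's law, t_F₂/t_CH₄ = √(M_F₂/M_CH₄) = √(38.00/16.04) = √2.369 = 1.539.

1.539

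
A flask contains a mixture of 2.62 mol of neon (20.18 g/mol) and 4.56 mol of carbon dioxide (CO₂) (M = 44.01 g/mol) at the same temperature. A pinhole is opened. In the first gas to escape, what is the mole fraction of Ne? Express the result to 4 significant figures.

Effusion rate of each component ∝ n_i/√M_i (partial pressure × 1/√M).
So x_Ne in the escaping gas = (n_Ne/√M_Ne) / Σ(n_i/√M_i)
= (2.62/√20.18) / (2.62/√20.18 + 4.56/√44.01) = 0.5832/(0.5832 + 0.6874) = 0.4590.

0.4590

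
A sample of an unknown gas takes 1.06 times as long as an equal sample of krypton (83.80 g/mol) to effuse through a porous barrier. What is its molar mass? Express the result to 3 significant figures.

94.2 g/mol

Since effusion rate ∝ 1/√M, t_X/t_Kr = √(M_X/M_Kr).
1.06 = √(M_X/83.80)
M_X = 83.80 × 1.06² = 83.80 × 1.124 = 94.2 g/mol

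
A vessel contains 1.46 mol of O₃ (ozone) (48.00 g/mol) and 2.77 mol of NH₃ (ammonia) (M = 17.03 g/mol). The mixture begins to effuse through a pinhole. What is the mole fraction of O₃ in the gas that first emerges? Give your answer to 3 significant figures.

Each component's effusion rate ∝ (its partial pressure)·(1/√M) ∝ n_i/√M_i.
So x_O₃ in the escaping gas = (n_O₃/√M_O₃) / Σ(n_i/√M_i)
= (1.46/√48.00) / (1.46/√48.00 + 2.77/√17.03) = 0.2107/(0.2107 + 0.6712) = 0.239.

0.239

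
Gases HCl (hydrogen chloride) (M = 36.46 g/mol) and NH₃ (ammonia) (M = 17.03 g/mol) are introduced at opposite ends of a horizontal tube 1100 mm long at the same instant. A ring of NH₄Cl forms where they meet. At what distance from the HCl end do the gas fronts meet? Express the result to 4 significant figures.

In equal time, each gas travels a distance ∝ its rate ∝ 1/√M, so d_HCl/d_NH₃ = √(M_NH₃/M_HCl) = √(17.03/36.46) = 0.6834.
With d_HCl + d_NH₃ = 1100 mm, d_NH₃ = 1100/(1 + 0.6834) = 653.4 mm.
d_HCl = 1100 − 653.4 = 446.6 mm.

446.6 mm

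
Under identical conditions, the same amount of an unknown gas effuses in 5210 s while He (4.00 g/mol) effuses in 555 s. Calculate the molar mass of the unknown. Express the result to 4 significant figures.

352.5 g/mol

Graham's law gives t_X/t_He = √(M_X/M_He).
5210/555 = 9.387 = √(M_X/4.00)
M_X = 4.00 × 9.387² = 4.00 × 88.12 = 352.5 g/mol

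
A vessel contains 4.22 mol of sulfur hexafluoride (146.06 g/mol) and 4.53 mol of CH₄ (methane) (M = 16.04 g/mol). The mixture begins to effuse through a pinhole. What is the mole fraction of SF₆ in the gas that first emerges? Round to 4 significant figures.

Effusion rate of each component ∝ n_i/√M_i (partial pressure × 1/√M).
So x_SF₆ in the escaping gas = (n_SF₆/√M_SF₆) / Σ(n_i/√M_i)
= (4.22/√146.06) / (4.22/√146.06 + 4.53/√16.04) = 0.3492/(0.3492 + 1.131) = 0.2359.

0.2359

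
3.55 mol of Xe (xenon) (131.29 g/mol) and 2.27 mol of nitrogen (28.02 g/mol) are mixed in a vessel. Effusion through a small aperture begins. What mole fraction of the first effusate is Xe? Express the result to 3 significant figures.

Rate_i ∝ x_i/√M_i (Graham's law weighted by mole fraction), so the effusate composition follows n_i/√M_i.
x_Xe(eff) = (n_Xe/√M_Xe) / (n_Xe/√M_Xe + n_N₂/√M_N₂)
= (3.55/√131.29) / (3.55/√131.29 + 2.27/√28.02) = 0.3098/(0.3098 + 0.4288) = 0.419.

0.419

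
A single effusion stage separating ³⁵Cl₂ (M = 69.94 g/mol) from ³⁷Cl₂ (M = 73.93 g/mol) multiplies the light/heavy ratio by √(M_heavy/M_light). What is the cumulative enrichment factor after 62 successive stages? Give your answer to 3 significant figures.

5.58

Overall factor = α^62 with α = √(73.93/69.94), i.e. (73.93/69.94)^(62/2).
= 1.05705^31 = 5.58.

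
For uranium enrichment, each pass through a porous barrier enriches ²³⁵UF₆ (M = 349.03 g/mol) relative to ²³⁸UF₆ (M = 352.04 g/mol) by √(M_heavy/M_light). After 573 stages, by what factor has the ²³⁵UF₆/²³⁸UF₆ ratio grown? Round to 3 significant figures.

11.7

After 573 stages the ratio has grown by (√(352.04/349.03))^573 = (352.04/349.03)^(573/2).
= 1.00862^(573/2) = 11.7.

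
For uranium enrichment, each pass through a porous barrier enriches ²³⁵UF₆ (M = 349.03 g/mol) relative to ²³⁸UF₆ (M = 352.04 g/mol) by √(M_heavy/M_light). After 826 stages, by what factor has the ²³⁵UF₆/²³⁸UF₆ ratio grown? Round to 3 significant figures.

The single-stage factor is √(M_heavy/M_light), so 826 stages give [√(352.04/349.03)]^826 = (352.04/349.03)^(826/2).
= 1.00862^413 = 34.7.

34.7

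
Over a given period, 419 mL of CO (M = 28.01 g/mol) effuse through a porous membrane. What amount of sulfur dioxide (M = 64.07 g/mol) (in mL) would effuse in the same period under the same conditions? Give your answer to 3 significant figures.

277 mL

From Graham's law, rate_SO₂/rate_CO = √(M_CO/M_SO₂) = √(28.01/64.07) = √0.4372 = 0.6612.
So the volume for SO₂ is 419 × 0.6612 = 277 mL.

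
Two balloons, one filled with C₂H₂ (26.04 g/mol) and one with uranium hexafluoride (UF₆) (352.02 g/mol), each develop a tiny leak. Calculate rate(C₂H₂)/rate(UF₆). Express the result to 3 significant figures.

Graham's law gives rate_C₂H₂/rate_UF₆ = √(M_UF₆/M_C₂H₂) = √(352.02/26.04) = √13.52 = 3.68.

3.68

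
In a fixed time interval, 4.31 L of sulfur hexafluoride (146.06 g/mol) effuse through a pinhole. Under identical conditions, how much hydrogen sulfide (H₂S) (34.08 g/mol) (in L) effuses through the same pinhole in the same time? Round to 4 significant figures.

8.923 L

Graham's law gives rate_H₂S/rate_SF₆ = √(M_SF₆/M_H₂S) = √(146.06/34.08) = √4.286 = 2.070.
So the volume for H₂S is 4.31 × 2.070 = 8.923 L.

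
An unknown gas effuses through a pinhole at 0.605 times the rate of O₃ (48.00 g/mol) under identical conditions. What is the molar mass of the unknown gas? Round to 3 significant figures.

Graham's law gives rate_X/rate_O₃ = √(M_O₃/M_X).
0.605 = √(48.00/M_X)
M_X = 48.00 / 0.605² = 48.00 / 0.3660 = 131 g/mol

131 g/mol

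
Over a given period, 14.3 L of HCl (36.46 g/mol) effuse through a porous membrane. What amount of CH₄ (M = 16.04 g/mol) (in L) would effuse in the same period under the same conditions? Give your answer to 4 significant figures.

21.56 L

Graham's law gives rate_CH₄/rate_HCl = √(M_HCl/M_CH₄) = √(36.46/16.04) = √2.273 = 1.508.
So the volume for CH₄ is 14.3 × 1.508 = 21.56 L.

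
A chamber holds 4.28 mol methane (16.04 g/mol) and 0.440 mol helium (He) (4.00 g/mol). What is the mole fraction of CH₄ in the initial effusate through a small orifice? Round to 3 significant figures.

Rate_i ∝ x_i/√M_i (Graham's law weighted by mole fraction), so the effusate composition follows n_i/√M_i.
Mole fraction of CH₄ in the effusate = (n_CH₄/√M_CH₄) / (n_CH₄/√M_CH₄ + n_He/√M_He)
= (4.28/√16.04) / (4.28/√16.04 + 0.440/√4.00) = 1.069/(1.069 + 0.2200) = 0.829.

0.829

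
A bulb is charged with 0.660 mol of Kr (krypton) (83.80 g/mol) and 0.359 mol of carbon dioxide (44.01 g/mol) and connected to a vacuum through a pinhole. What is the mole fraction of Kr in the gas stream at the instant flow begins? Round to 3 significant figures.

0.571

Effusion rate of each component ∝ n_i/√M_i (partial pressure × 1/√M).
x_Kr(eff) = (n_Kr/√M_Kr) / (n_Kr/√M_Kr + n_CO₂/√M_CO₂)
= (0.660/√83.80) / (0.660/√83.80 + 0.359/√44.01) = 0.07210/(0.07210 + 0.05412) = 0.571.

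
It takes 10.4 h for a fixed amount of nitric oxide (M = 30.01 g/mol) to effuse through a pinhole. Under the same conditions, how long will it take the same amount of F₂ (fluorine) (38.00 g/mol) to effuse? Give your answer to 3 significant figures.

11.7 h

Using Graham's law: t_F₂/t_NO = √(M_F₂/M_NO) = √(38.00/30.01) = √1.266 = 1.125.
So the time for F₂ is 10.4 × 1.125 = 11.7 h.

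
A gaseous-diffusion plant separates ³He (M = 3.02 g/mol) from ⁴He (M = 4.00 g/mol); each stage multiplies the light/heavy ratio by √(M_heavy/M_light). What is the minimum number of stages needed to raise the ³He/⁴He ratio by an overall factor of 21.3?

22

Per stage α = (4.00/3.02)^(1/2) = 1.32450^0.5, giving ln α = 0.1405.
Need α^N ≥ 21.3 ⇒ N ≥ ln(21.3) / ln α = 3.059 / 0.1405 = 21.77.
Rounding up, N = 22 stages.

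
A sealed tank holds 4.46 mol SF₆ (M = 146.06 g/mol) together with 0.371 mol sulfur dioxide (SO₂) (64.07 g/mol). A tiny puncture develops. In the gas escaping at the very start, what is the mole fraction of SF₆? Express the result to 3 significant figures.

Effusion rate of each component ∝ n_i/√M_i (partial pressure × 1/√M).
So x_SF₆ in the escaping gas = (n_SF₆/√M_SF₆) / Σ(n_i/√M_i)
= (4.46/√146.06) / (4.46/√146.06 + 0.371/√64.07) = 0.3690/(0.3690 + 0.04635) = 0.888.

0.888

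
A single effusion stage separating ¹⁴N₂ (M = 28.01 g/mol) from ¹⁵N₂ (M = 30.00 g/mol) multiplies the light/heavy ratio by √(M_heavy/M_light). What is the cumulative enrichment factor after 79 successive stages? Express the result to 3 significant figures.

15.0

Each stage multiplies the ratio by α = √(30.00/28.01), so after 79 stages the overall factor is α^79 = (30.00/28.01)^(79/2).
= 1.07105^(79/2) = 15.0.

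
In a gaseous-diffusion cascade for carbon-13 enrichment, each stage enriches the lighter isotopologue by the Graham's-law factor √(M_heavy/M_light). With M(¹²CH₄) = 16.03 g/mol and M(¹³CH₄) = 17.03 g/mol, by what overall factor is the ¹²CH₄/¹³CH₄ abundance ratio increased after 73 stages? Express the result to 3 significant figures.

9.10

Overall factor = α^73 with α = √(17.03/16.03), i.e. (17.03/16.03)^(73/2).
= 1.06238^(73/2) = 9.10.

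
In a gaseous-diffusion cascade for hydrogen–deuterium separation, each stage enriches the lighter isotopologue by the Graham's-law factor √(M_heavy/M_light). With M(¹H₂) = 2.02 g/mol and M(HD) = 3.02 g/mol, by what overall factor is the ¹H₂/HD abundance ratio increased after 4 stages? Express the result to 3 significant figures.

2.24

Overall factor = α^4 with α = √(3.02/2.02), i.e. (3.02/2.02)^(4/2).
= 1.49505^2 = 2.24.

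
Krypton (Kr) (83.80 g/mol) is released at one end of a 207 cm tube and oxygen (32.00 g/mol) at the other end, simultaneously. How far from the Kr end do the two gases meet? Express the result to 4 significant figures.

79.06 cm

Graham's law gives d_Kr/d_O₂ = rate_Kr/rate_O₂ = √(M_O₂/M_Kr) = √(32.00/83.80) = 0.6179.
With d_Kr + d_O₂ = 207 cm, d_O₂ = 207/(1 + 0.6179) = 127.9 cm.
d_Kr = 207 − 127.9 = 79.06 cm.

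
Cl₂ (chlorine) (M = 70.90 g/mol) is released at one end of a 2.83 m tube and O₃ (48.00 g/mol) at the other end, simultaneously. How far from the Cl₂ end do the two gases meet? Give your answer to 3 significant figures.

The fronts meet when d_Cl₂ + d_O₃ = L with d_Cl₂/d_O₃ = √(M_O₃/M_Cl₂) (Graham's law). Here √(M_O₃/M_Cl₂) = √(48.00/70.90) = 0.8228.
With d_Cl₂ + d_O₃ = 2.83 m, d_O₃ = 2.83/(1 + 0.8228) = 1.553 m.
d_Cl₂ = 2.83 − 1.553 = 1.28 m.

1.28 m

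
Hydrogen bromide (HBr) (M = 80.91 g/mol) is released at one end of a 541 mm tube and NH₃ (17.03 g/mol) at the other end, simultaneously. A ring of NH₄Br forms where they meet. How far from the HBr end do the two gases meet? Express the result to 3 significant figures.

Graham's law gives d_HBr/d_NH₃ = rate_HBr/rate_NH₃ = √(M_NH₃/M_HBr) = √(17.03/80.91) = 0.4588.
With d_HBr + d_NH₃ = 541 mm, d_NH₃ = 541/(1 + 0.4588) = 370.9 mm.
d_HBr = 541 − 370.9 = 170 mm.

170 mm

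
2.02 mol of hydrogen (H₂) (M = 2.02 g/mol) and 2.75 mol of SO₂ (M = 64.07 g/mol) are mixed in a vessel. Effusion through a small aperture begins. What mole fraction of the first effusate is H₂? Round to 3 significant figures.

Rate_i ∝ x_i/√M_i (Graham's law weighted by mole fraction), so the effusate composition follows n_i/√M_i.
Mole fraction of H₂ in the effusate = (n_H₂/√M_H₂) / (n_H₂/√M_H₂ + n_SO₂/√M_SO₂)
= (2.02/√2.02) / (2.02/√2.02 + 2.75/√64.07) = 1.421/(1.421 + 0.3436) = 0.805.

0.805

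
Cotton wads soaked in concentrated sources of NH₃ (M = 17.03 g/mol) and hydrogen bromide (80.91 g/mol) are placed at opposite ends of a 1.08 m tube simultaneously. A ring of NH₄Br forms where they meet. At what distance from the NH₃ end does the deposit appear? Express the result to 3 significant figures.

Graham's law gives d_NH₃/d_HBr = rate_NH₃/rate_HBr = √(M_HBr/M_NH₃) = √(80.91/17.03) = 2.180.
With d_NH₃ + d_HBr = 1.08 m, d_HBr = 1.08/(1 + 2.180) = 0.3397 m.
d_NH₃ = 1.08 − 0.3397 = 0.740 m.

0.740 m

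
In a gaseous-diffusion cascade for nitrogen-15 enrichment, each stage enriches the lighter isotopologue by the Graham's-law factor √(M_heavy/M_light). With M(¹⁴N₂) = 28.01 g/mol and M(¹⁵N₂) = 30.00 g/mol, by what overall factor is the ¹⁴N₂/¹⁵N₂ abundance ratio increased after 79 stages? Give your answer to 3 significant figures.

15.0

After 79 stages the ratio has grown by (√(30.00/28.01))^79 = (30.00/28.01)^(79/2).
= 1.07105^(79/2) = 15.0.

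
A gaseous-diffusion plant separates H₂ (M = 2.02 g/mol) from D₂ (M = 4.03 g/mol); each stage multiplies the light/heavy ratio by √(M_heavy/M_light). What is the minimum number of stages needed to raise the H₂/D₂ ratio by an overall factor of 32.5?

Single-stage factor α = √(4.03/2.02), so ln α = ½ ln(1.99505) = 0.3453.
Need α^N ≥ 32.5 ⇒ N ≥ ln(32.5) / ln α = 3.481 / 0.3453 = 10.08.
Rounding up, N = 11 stages.

11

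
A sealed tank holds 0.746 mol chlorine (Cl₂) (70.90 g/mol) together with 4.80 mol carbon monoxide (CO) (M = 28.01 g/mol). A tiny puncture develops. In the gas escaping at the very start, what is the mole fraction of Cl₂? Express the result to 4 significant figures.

0.08899

The effusion rate of species i is ∝ p_i/√M_i ∝ n_i/√M_i.
x_Cl₂(eff) = (n_Cl₂/√M_Cl₂) / (n_Cl₂/√M_Cl₂ + n_CO/√M_CO)
= (0.746/√70.90) / (0.746/√70.90 + 4.80/√28.01) = 0.08860/(0.08860 + 0.9070) = 0.08899.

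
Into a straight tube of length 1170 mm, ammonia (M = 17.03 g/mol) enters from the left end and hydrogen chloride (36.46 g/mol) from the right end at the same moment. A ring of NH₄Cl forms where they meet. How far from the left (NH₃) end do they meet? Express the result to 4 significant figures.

Distances travelled in equal time are proportional to diffusion rates, so d_NH₃/d_HCl = √(M_HCl/M_NH₃) = √(36.46/17.03) = 1.463.
With d_NH₃ + d_HCl = 1170 mm, d_HCl = 1170/(1 + 1.463) = 475.0 mm.
d_NH₃ = 1170 − 475.0 = 695.0 mm.

695.0 mm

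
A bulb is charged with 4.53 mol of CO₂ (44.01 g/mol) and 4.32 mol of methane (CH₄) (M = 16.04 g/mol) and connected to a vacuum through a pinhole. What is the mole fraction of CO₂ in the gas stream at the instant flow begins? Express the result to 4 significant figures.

0.3877

Effusion rate of each component ∝ n_i/√M_i (partial pressure × 1/√M).
Mole fraction of CO₂ in the effusate = (n_CO₂/√M_CO₂) / (n_CO₂/√M_CO₂ + n_CH₄/√M_CH₄)
= (4.53/√44.01) / (4.53/√44.01 + 4.32/√16.04) = 0.6828/(0.6828 + 1.079) = 0.3877.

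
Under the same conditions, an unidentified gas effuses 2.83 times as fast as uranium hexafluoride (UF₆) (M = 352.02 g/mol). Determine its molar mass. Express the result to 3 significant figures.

44.0 g/mol

Using Graham's law: rate_X/rate_UF₆ = √(M_UF₆/M_X).
2.83 = √(352.02/M_X)
M_X = 352.02 / 2.83² = 352.02 / 8.009 = 44.0 g/mol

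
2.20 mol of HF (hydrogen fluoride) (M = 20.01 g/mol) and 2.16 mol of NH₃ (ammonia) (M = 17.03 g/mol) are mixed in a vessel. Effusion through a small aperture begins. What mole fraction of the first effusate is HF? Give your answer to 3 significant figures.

Each component's effusion rate ∝ (its partial pressure)·(1/√M) ∝ n_i/√M_i.
So x_HF in the escaping gas = (n_HF/√M_HF) / Σ(n_i/√M_i)
= (2.20/√20.01) / (2.20/√20.01 + 2.16/√17.03) = 0.4918/(0.4918 + 0.5234) = 0.484.

0.484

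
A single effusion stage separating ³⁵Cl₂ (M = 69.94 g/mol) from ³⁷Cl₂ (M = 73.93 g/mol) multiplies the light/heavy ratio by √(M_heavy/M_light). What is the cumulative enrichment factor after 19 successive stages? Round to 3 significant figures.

After 19 stages the ratio has grown by (√(73.93/69.94))^19 = (73.93/69.94)^(19/2).
= 1.05705^(19/2) = 1.69.

1.69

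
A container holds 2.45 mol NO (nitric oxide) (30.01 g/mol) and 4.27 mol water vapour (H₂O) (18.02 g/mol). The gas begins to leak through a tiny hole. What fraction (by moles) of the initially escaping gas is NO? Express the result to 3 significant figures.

Effusion rate of each component ∝ n_i/√M_i (partial pressure × 1/√M).
x_NO(eff) = (n_NO/√M_NO) / (n_NO/√M_NO + n_H₂O/√M_H₂O)
= (2.45/√30.01) / (2.45/√30.01 + 4.27/√18.02) = 0.4472/(0.4472 + 1.006) = 0.308.

0.308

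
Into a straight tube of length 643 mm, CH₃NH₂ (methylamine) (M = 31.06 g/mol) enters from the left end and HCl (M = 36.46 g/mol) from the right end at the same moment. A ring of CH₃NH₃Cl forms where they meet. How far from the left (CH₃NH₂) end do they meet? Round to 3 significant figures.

The fronts meet when d_CH₃NH₂ + d_HCl = L with d_CH₃NH₂/d_HCl = √(M_HCl/M_CH₃NH₂) (Graham's law). Here √(M_HCl/M_CH₃NH₂) = √(36.46/31.06) = 1.083.
With d_CH₃NH₂ + d_HCl = 643 mm, d_HCl = 643/(1 + 1.083) = 308.6 mm.
d_CH₃NH₂ = 643 − 308.6 = 334 mm.

334 mm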